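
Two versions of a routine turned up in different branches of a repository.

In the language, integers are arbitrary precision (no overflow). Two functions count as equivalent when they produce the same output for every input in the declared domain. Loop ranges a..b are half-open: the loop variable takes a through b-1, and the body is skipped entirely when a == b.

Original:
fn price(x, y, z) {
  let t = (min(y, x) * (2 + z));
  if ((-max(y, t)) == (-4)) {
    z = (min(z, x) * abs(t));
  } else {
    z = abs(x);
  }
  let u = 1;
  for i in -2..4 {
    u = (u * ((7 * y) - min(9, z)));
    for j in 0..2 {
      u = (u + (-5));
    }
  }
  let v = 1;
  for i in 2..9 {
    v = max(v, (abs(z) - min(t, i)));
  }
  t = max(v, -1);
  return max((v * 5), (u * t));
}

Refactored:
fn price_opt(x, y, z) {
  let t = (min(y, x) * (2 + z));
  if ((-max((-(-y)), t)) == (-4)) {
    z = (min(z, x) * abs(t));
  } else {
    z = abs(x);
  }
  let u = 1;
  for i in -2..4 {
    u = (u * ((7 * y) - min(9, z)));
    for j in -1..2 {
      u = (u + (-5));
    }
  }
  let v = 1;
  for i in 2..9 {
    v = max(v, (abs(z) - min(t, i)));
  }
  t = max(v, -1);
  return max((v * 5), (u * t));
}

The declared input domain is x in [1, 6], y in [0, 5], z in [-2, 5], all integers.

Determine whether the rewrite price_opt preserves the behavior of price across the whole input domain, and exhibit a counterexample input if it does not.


There is a counterexample at x=1, y=2, z=-2: 804469 on one side, 5 on the other.
price: t = 0; ((-max(y, t)) == (-4)) -> false; z = 1; u = 1; [i=-2]; u = 13; [j=0]; u = 8; [j=1]; u = 3; [i=-1]; u = 39; [j=0]; u = 34; [j=1]; u = 29; [i=0]; u = 377; [j=0]; u = 372; [j=1]; u = 367; [i=1]; u = 4771; [j=0]; u = 4766; [j=1]; u = 4761; [i=2]; u = 61893; [j=0]; u = 61888; [j=1]; u = 61883; [i=3]; u = 804479; [j=0]; u = 804474; [j=1]; u = 804469; v = 1; [i=2]; v = 1; [i=3]; v = 1; [i=4]; v = 1; [i=5]; v = 1; [i=6]; v = 1; [i=7]; v = 1; [i=8]; v = 1; t = 1; return 804469
price_opt: t = 0; ((-max((-(-y)), t)) == (-4)) -> false; z = 1; u = 1; [i=-2]; u = 13; [j=-1]; u = 8; [j=0]; u = 3; [j=1]; u = -2; [i=-1]; u = -26; [j=-1]; u = -31; [j=0]; u = -36; [j=1]; u = -41; [i=0]; u = -533; [j=-1]; u = -538; [j=0]; u = -543; [j=1]; u = -548; [i=1]; u = -7124; [j=-1]; u = -7129; [j=0]; u = -7134; [j=1]; u = -7139; [i=2]; u = -92807; [j=-1]; u = -92812; [j=0]; u = -92817; [j=1]; u = -92822; [i=3]; u = -1206686; [j=-1]; u = -1206691; [j=0]; u = -1206696; [j=1]; u = -1206701; v = 1; [i=2]; v = 1; [i=3]; v = 1; [i=4]; v = 1; [i=5]; v = 1; [i=6]; v = 1; [i=7]; v = 1; [i=8]; v = 1; t = 1; return 5
verdict: not equivalent; witness: x=1, y=2, z=-2


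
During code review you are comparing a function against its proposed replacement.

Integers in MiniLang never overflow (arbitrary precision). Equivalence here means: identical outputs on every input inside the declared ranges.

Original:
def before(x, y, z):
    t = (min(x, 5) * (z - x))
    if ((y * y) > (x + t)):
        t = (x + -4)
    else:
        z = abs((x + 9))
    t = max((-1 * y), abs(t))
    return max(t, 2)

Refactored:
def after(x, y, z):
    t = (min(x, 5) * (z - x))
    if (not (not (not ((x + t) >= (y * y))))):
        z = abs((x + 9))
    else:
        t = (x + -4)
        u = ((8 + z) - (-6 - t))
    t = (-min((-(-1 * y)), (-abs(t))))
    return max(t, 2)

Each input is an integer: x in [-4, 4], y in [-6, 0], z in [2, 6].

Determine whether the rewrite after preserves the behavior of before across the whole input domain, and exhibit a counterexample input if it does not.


x=-4, y=-6, z=2 yields 8 from before but 24 from after.
verdict: not equivalent; witness: x=-4, y=-6, z=2


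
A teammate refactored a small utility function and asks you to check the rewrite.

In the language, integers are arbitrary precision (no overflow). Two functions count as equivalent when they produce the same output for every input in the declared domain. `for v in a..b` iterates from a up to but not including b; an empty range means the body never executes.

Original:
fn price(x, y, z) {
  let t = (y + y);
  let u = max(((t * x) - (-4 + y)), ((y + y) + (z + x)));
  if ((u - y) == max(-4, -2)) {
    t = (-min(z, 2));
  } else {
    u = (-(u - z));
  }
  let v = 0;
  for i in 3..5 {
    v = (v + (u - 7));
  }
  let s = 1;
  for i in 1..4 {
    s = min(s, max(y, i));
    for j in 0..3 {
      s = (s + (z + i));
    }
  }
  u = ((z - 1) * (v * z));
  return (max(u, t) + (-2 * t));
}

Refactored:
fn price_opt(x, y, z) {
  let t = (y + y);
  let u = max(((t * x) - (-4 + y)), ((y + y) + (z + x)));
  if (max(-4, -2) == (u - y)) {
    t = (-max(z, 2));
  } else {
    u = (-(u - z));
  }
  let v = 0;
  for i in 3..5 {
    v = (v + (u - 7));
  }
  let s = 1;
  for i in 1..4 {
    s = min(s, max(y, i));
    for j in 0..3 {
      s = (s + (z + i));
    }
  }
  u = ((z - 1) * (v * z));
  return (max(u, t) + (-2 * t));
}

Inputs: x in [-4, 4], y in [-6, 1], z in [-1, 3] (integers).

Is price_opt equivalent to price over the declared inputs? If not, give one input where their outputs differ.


Consider the input x=-4, y=1, z=1.
price: t = 2; u = -1; ((u - y) == max(-4, -2)) -> true; t = -1; v = 0; [i=3]; v = -8; [i=4]; v = -16; s = 1; [i=1]; s = 1; [j=0]; s = 3; [j=1]; s = 5; [j=2]; s = 7; [i=2]; s = 2; [j=0]; s = 5; [j=1]; s = 8; [j=2]; s = 11; [i=3]; s = 3; [j=0]; s = 7; [j=1]; s = 11; [j=2]; s = 15; u = 0; return 2
price_opt: t = 2; u = -1; (max(-4, -2) == (u - y)) -> true; t = -2; v = 0; [i=3]; v = -8; [i=4]; v = -16; s = 1; [i=1]; s = 1; [j=0]; s = 3; [j=1]; s = 5; [j=2]; s = 7; [i=2]; s = 2; [j=0]; s = 5; [j=1]; s = 8; [j=2]; s = 11; [i=3]; s = 3; [j=0]; s = 7; [j=1]; s = 11; [j=2]; s = 15; u = 0; return 4
2 and 4 differ, so these are not the same function on this domain.
verdict: not equivalent; witness: x=-4, y=1, z=1


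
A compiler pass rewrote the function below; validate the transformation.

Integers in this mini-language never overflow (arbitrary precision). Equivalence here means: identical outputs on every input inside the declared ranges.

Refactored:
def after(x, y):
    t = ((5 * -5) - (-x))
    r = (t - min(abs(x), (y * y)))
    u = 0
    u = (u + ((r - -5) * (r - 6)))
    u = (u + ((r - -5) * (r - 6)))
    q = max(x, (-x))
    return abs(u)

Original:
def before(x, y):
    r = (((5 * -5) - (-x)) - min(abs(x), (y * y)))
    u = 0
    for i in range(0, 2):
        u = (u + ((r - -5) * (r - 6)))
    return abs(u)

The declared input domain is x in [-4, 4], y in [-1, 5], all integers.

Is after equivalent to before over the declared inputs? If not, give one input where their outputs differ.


The two versions differ — the changes include min/max/abs usage differs; local variable names differ; statement counts differ; loop structure differs; arithmetic usage differs; constant usage differs.
One worked example (x=-1, y=3) — before: r = -27; u = 0; [i=0]; u = 726; [i=1]; u = 1452; return 1452; after: t = -26; r = -27; u = 0; u = 726; u = 1452; q = 1; return 1452; agreement on 1452.
Across all 63 domain points the two functions coincide.
verdict: equivalent


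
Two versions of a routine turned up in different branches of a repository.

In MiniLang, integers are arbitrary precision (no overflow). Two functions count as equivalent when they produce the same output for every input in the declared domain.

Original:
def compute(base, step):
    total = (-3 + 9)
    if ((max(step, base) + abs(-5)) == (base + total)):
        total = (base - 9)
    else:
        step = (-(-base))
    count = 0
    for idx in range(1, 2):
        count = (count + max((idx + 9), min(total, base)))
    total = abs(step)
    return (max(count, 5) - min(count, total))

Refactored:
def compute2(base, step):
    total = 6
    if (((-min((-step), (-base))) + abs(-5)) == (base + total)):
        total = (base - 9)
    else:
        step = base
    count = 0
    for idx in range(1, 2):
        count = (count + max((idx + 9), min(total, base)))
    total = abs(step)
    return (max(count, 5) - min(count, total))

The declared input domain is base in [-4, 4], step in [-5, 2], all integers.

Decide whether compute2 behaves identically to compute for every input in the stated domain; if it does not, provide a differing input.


Behavior is preserved: although arithmetic usage differs; constant usage differs; min/max/abs usage differs, the outputs never diverge.
One worked example (base=-1, step=0) — compute: total = 6; ((max(step, base) + abs(-5)) == (base + total)) -> true; total = -10; count = 0; [idx=1]; count = 10; total = 0; return 10; compute2: total = 6; (((-min((-step), (-base))) + abs(-5)) == (base + total)) -> true; total = -10; count = 0; [idx=1]; count = 10; total = 0; return 10; agreement on 10.
Sweeping the whole domain (72 inputs) finds no disagreement.
verdict: equivalent


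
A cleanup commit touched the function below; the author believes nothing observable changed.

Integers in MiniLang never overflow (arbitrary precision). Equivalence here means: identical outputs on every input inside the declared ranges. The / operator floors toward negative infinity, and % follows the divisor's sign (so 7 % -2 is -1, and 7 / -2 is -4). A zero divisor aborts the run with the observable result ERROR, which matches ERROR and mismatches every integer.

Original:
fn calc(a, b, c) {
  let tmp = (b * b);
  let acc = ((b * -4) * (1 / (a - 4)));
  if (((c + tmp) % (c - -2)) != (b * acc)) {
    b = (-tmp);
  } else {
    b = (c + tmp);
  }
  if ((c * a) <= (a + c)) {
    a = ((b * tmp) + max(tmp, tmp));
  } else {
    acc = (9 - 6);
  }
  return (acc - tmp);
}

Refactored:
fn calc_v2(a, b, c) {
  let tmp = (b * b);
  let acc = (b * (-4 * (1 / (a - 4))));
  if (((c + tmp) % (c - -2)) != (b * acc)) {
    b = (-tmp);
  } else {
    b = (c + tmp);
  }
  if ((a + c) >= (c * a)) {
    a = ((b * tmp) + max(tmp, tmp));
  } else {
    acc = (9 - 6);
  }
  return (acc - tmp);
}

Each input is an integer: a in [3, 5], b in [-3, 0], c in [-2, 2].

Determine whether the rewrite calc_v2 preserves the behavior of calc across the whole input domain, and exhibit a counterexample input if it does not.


The two are interchangeable: comparison usage differs, and every declared input agrees.
Tracing a=4, b=-1, c=0: calc: tmp = 1; division by zero -> ERROR | calc_v2: tmp = 1; division by zero -> ERROR — matching result ERROR.
Sweeping the whole domain (60 inputs) finds no disagreement.
verdict: equivalent


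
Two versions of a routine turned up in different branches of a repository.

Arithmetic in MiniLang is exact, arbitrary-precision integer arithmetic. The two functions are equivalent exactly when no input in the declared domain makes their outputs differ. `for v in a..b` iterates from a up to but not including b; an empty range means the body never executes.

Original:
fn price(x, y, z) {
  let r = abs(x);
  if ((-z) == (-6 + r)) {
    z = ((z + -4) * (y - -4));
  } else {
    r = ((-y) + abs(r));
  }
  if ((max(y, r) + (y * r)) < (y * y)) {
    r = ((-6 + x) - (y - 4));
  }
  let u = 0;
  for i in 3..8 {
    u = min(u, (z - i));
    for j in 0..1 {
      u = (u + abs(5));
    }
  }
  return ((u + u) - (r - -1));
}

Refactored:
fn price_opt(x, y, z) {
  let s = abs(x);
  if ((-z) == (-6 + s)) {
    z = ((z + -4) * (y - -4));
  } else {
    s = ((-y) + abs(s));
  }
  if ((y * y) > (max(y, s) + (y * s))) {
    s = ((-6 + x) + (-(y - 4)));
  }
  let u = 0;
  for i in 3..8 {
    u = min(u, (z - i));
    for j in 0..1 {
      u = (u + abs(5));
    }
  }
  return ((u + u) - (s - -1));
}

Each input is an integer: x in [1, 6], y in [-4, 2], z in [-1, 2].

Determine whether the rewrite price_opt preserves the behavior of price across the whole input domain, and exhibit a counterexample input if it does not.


Comparing the listings, the differences include: comparison usage differs; and arithmetic usage differs; and local variable names differ.
One worked example (x=1, y=2, z=-1) — price: r=1, then ((-z) == (-6 + r)) is false, then r=-1, then ((max(y, r) + (y * r)) < (y * y)) is true, then r=-3, then u=0, then (i=3), then u=-4, then (j=0), then u=1, then (i=4), then u=-5, then (j=0), then u=0, then (i=5), then u=-6, then (j=0), then u=-1, then (i=6), then u=-7, then (j=0), then u=-2, then (i=7), then u=-8, then (j=0), then u=-3, then returns -4; price_opt: s=1, then ((-z) == (-6 + s)) is false, then s=-1, then ((y * y) > (max(y, s) + (y * s))) is true, then s=-3, then u=0, then (i=3), then u=-4, then (j=0), then u=1, then (i=4), then u=-5, then (j=0), then u=0, then (i=5), then u=-6, then (j=0), then u=-1, then (i=6), then u=-7, then (j=0), then u=-2, then (i=7), then u=-8, then (j=0), then u=-3, then returns -4; agreement on -4.
Sweeping the whole domain (168 inputs) finds no disagreement.
verdict: equivalent


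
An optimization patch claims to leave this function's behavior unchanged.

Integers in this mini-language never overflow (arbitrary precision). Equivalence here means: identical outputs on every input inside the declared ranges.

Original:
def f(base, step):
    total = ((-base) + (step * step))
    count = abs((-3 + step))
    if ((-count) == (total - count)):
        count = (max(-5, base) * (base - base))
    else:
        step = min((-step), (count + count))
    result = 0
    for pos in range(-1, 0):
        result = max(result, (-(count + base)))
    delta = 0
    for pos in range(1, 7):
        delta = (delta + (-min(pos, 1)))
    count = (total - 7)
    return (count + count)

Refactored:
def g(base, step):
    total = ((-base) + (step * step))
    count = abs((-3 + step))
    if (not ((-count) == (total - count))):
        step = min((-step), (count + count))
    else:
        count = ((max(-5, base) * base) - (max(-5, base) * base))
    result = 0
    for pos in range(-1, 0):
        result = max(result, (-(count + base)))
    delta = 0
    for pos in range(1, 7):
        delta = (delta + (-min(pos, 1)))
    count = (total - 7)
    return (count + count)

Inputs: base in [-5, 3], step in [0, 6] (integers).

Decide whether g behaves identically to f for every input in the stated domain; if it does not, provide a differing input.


The two are interchangeable: min/max/abs usage differs, plus boolean connective usage differs, plus arithmetic usage differs, plus constant usage differs, and every declared input agrees.
Tracing base=3, step=2: f: total becomes 1; next count becomes 1; next ((-count) == (total - count)) evaluates to false; next step becomes -2; next result becomes 0; next at pos=-1:; next result becomes 0; next delta becomes 0; next at pos=1:; next delta becomes -1; next at pos=2:; next delta becomes -2; next at pos=3:; next delta becomes -3; next at pos=4:; next delta becomes -4; next at pos=5:; next delta becomes -5; next at pos=6:; next delta becomes -6; next count becomes -6; next final value -12 | g: total becomes 1; next count becomes 1; next (not ((-count) == (total - count))) evaluates to true; next step becomes -2; next result becomes 0; next at pos=-1:; next result becomes 0; next delta becomes 0; next at pos=1:; next delta becomes -1; next at pos=2:; next delta becomes -2; next at pos=3:; next delta becomes -3; next at pos=4:; next delta becomes -4; next at pos=5:; next delta becomes -5; next at pos=6:; next delta becomes -6; next count becomes -6; next final value -12 — matching result -12.
Sweeping the whole domain (63 inputs) finds no disagreement.
verdict: equivalent


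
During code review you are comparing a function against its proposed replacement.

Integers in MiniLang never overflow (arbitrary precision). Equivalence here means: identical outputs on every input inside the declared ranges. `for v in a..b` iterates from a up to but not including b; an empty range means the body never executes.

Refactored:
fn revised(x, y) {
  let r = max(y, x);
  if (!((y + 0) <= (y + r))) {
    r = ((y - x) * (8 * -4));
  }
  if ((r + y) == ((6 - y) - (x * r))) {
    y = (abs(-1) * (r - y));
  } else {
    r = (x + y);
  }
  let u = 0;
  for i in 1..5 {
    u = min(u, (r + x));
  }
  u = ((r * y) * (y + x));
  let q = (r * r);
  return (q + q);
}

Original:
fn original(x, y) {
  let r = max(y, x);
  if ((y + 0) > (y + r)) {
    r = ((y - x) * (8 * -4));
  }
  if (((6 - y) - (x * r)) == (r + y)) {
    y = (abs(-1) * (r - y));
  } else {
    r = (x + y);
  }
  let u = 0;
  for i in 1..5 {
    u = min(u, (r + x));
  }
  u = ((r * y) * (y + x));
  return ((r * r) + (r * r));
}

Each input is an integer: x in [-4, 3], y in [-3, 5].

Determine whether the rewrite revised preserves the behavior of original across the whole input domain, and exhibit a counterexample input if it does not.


The two are interchangeable: arithmetic usage differs, and statement counts differ, and local variable names differ, and boolean connective usage differs, and comparison usage differs, and every declared input agrees.
One worked example (x=-2, y=5) — original: r = 5; ((y + 0) > (y + r)) -> false; (((6 - y) - (x * r)) == (r + y)) -> false; r = 3; u = 0; [i=1]; u = 0; [i=2]; u = 0; [i=3]; u = 0; [i=4]; u = 0; u = 45; return 18; revised: r = 5; (!((y + 0) <= (y + r))) -> false; ((r + y) == ((6 - y) - (x * r))) -> false; r = 3; u = 0; [i=1]; u = 0; [i=2]; u = 0; [i=3]; u = 0; [i=4]; u = 0; u = 45; q = 9; return 18; agreement on 18.
Sweeping the whole domain (72 inputs) finds no disagreement.
verdict: equivalent


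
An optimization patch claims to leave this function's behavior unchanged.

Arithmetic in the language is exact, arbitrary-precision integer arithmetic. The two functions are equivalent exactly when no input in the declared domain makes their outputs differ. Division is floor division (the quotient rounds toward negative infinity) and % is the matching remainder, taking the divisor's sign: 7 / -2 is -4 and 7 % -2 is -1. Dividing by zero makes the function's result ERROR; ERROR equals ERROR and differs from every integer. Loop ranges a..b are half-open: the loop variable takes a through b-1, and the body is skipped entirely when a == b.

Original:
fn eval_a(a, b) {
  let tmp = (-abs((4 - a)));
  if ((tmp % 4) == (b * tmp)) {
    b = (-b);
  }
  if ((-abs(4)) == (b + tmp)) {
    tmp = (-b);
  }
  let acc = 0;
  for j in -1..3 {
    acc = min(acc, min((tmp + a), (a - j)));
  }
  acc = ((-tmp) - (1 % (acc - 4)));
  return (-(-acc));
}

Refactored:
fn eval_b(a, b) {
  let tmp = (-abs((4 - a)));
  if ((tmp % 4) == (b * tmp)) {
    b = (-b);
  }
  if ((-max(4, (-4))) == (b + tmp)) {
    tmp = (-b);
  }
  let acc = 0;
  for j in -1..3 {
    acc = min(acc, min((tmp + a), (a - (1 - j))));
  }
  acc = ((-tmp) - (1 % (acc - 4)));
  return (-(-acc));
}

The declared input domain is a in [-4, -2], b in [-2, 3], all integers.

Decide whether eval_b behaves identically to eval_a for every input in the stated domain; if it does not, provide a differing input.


Reading the diff, among the changes: constant usage differs, plus min/max/abs usage differs, plus arithmetic usage differs.
Tracing a=-2, b=3: eval_a: tmp becomes -6; next ((tmp % 4) == (b * tmp)) evaluates to false; next ((-abs(4)) == (b + tmp)) evaluates to false; next acc becomes 0; next at j=-1:; next acc becomes -8; next at j=0:; next acc becomes -8; next at j=1:; next acc becomes -8; next at j=2:; next acc becomes -8; next acc becomes 17; next final value 17 | eval_b: tmp becomes -6; next ((tmp % 4) == (b * tmp)) evaluates to false; next ((-max(4, (-4))) == (b + tmp)) evaluates to false; next acc becomes 0; next at j=-1:; next acc becomes -8; next at j=0:; next acc becomes -8; next at j=1:; next acc becomes -8; next at j=2:; next acc becomes -8; next acc becomes 17; next final value 17 — matching result 17.
Checked all 18 inputs in the declared domain: the outputs agree on every one.
verdict: equivalent


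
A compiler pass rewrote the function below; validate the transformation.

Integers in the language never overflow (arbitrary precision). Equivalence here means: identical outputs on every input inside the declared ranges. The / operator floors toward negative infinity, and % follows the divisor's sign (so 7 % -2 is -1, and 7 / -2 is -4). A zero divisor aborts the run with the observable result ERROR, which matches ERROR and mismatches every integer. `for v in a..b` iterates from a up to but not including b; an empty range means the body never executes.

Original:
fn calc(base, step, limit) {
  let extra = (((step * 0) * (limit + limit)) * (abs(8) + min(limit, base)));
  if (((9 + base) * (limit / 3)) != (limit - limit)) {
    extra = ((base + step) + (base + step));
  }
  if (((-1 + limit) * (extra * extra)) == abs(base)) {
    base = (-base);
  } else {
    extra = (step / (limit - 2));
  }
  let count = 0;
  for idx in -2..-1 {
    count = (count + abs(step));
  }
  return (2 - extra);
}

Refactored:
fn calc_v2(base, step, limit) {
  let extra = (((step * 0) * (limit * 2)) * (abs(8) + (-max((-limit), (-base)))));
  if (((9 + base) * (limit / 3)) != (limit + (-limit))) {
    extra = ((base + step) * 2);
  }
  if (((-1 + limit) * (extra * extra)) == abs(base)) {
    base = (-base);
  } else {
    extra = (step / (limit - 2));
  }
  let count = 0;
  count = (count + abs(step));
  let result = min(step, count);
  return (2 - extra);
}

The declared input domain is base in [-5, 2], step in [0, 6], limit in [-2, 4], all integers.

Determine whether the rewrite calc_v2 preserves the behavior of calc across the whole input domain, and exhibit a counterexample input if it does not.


Comparing the listings, the differences include: local variable names differ, plus loop structure differs, plus arithmetic usage differs, plus min/max/abs usage differs, plus constant usage differs.
One worked example (base=-5, step=0, limit=3) — calc: extra = 0; (((9 + base) * (limit / 3)) != (limit - limit)) -> true; extra = -10; (((-1 + limit) * (extra * extra)) == abs(base)) -> false; extra = 0; count = 0; [idx=-2]; count = 0; return 2; calc_v2: extra = 0; (((9 + base) * (limit / 3)) != (limit + (-limit))) -> true; extra = -10; (((-1 + limit) * (extra * extra)) == abs(base)) -> false; extra = 0; count = 0; count = 0; result = 0; return 2; agreement on 2.
Checked all 392 inputs in the declared domain: the outputs agree on every one.
verdict: equivalent


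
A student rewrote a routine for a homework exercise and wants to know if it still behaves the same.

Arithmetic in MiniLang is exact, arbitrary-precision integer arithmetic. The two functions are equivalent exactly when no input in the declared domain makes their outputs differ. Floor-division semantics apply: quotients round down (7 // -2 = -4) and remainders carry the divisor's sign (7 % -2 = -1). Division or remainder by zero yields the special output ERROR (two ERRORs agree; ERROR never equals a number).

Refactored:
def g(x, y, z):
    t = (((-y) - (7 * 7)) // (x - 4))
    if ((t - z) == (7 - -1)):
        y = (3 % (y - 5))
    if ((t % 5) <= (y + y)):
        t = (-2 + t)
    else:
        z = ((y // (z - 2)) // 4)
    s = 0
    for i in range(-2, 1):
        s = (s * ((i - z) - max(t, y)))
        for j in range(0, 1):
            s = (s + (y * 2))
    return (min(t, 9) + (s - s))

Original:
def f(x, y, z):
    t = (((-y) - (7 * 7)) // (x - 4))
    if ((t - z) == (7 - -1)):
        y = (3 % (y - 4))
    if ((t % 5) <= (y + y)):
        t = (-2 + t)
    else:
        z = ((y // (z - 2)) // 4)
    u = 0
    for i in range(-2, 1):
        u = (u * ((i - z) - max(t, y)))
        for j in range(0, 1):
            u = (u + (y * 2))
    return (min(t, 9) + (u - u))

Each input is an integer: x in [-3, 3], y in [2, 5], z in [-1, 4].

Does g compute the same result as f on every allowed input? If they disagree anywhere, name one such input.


There is a counterexample at x=-3, y=4, z=-1: ERROR on one side, 7 on the other.
f: t becomes 7; next ((t - z) == (7 - -1)) evaluates to true; next hits division by zero so the output is ERROR
g: t becomes 7; next ((t - z) == (7 - -1)) evaluates to true; next y becomes 0; next ((t % 5) <= (y + y)) evaluates to false; next z becomes 0; next s becomes 0; next at i=-2:; next s becomes 0; next at j=0:; next s becomes 0; next at i=-1:; next s becomes 0; next at j=0:; next s becomes 0; next at i=0:; next s becomes 0; next at j=0:; next s becomes 0; next final value 7
verdict: not equivalent; witness: x=-3, y=4, z=-1


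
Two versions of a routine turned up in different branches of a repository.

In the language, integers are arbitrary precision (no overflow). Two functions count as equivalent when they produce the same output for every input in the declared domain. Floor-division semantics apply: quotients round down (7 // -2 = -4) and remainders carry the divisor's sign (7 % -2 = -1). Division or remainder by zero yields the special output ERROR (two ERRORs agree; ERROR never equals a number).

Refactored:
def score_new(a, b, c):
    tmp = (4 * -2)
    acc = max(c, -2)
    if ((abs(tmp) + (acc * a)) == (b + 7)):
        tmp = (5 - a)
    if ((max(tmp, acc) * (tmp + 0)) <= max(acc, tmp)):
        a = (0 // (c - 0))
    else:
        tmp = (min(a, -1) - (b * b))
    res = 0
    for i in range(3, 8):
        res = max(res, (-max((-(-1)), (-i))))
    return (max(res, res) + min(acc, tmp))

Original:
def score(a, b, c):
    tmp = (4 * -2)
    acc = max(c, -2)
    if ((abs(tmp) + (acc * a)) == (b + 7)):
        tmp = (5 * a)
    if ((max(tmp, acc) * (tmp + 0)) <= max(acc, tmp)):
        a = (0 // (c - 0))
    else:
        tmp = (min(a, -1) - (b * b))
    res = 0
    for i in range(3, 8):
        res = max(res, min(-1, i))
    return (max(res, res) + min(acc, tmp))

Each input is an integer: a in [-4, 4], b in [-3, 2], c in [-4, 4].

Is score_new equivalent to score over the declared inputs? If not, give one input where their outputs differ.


Take a=-4, b=-3, c=1.
score: tmp=-8, then acc=1, then ((abs(tmp) + (acc * a)) == (b + 7)) is true, then tmp=-20, then ((max(tmp, acc) * (tmp + 0)) <= max(acc, tmp)) is true, then a=0, then res=0, then (i=3), then res=0, then (i=4), then res=0, then (i=5), then res=0, then (i=6), then res=0, then (i=7), then res=0, then returns -20
score_new: tmp=-8, then acc=1, then ((abs(tmp) + (acc * a)) == (b + 7)) is true, then tmp=9, then ((max(tmp, acc) * (tmp + 0)) <= max(acc, tmp)) is false, then tmp=-13, then res=0, then (i=3), then res=0, then (i=4), then res=0, then (i=5), then res=0, then (i=6), then res=0, then (i=7), then res=0, then returns -13
-20 and -13 differ, so these are not the same function on this domain.
verdict: not equivalent; witness: a=-4, b=-3, c=1


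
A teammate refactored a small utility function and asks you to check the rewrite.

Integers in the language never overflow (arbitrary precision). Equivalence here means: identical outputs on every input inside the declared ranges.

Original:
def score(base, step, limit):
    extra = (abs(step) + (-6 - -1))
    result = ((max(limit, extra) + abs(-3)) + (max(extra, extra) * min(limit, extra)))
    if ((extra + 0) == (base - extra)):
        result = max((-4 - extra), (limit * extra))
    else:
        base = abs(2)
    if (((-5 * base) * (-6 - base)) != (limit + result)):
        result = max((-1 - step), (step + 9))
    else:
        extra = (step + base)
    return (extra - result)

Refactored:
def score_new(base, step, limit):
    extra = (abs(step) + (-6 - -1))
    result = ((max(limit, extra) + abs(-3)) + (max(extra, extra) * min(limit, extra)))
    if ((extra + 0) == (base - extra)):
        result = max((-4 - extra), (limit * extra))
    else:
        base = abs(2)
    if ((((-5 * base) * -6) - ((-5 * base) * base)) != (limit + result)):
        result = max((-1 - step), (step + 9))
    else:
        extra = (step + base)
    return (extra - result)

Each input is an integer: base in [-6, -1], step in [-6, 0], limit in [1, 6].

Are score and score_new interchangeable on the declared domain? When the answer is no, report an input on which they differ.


Behavior is preserved: although arithmetic usage differs; and constant usage differs, the outputs never diverge.
One worked example (base=-4, step=-6, limit=4) — score: extra=1, then result=8, then ((extra + 0) == (base - extra)) is false, then base=2, then (((-5 * base) * (-6 - base)) != (limit + result)) is true, then result=5, then returns -4; score_new: extra=1, then result=8, then ((extra + 0) == (base - extra)) is false, then base=2, then ((((-5 * base) * -6) - ((-5 * base) * base)) != (limit + result)) is true, then result=5, then returns -4; agreement on -4.
Across all 252 domain points the two functions coincide.
verdict: equivalent


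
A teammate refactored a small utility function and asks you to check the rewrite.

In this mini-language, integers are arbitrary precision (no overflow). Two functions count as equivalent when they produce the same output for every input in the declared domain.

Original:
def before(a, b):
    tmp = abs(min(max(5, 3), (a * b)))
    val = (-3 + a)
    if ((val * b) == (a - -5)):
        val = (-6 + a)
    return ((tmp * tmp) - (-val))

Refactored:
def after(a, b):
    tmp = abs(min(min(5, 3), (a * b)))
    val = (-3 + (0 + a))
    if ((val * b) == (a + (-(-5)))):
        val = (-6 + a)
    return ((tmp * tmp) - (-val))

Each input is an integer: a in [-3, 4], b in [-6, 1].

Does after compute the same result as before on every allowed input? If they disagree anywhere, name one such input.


Input a=-3, b=-6: 19 from before versus 3 from after.
verdict: not equivalent; witness: a=-3, b=-6


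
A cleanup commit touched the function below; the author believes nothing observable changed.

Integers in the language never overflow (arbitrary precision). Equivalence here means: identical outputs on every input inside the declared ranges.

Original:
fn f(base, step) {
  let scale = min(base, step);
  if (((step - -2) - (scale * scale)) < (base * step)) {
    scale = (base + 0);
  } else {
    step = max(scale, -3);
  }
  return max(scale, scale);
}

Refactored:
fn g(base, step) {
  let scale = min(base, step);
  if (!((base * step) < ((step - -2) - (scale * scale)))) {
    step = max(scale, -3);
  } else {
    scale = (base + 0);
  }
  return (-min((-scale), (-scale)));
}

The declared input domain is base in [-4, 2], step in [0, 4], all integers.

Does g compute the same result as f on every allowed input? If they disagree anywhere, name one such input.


Take base=1, step=0.
f: scale becomes 0; next (((step - -2) - (scale * scale)) < (base * step)) evaluates to false; next step becomes 0; next final value 0
g: scale becomes 0; next (!((base * step) < ((step - -2) - (scale * scale)))) evaluates to false; next scale becomes 1; next final value 1
0 against 1: the behavior changed.
verdict: not equivalent; witness: base=1, step=0


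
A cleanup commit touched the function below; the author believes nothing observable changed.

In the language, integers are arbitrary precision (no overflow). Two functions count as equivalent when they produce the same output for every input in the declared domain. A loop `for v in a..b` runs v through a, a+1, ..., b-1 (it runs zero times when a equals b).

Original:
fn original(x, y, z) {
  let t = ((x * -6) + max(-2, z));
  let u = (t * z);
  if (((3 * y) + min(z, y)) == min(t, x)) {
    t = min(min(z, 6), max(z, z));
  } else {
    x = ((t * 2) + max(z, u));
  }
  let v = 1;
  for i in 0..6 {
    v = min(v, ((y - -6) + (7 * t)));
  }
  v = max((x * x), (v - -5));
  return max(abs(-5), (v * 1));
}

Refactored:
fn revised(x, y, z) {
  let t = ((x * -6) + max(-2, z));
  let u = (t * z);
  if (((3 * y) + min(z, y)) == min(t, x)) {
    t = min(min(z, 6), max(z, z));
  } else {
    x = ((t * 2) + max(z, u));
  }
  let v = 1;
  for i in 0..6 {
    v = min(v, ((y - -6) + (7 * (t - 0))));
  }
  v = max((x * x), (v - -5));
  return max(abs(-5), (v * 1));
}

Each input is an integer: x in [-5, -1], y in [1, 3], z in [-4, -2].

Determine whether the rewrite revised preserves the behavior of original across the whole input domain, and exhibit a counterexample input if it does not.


Behavior is preserved: although constant usage differs; arithmetic usage differs, the outputs never diverge.
Tracing x=-2, y=1, z=-3: original: t becomes 10; next u becomes -30; next (((3 * y) + min(z, y)) == min(t, x)) evaluates to false; next x becomes 17; next v becomes 1; next at i=0:; next v becomes 1; next at i=1:; next v becomes 1; next at i=2:; next v becomes 1; next at i=3:; next v becomes 1; next at i=4:; next v becomes 1; next at i=5:; next v becomes 1; next v becomes 289; next final value 289 | revised: t becomes 10; next u becomes -30; next (((3 * y) + min(z, y)) == min(t, x)) evaluates to false; next x becomes 17; next v becomes 1; next at i=0:; next v becomes 1; next at i=1:; next v becomes 1; next at i=2:; next v becomes 1; next at i=3:; next v becomes 1; next at i=4:; next v becomes 1; next at i=5:; next v becomes 1; next v becomes 289; next final value 289 — matching result 289.
Every one of the 45 inputs gives matching results.
verdict: equivalent


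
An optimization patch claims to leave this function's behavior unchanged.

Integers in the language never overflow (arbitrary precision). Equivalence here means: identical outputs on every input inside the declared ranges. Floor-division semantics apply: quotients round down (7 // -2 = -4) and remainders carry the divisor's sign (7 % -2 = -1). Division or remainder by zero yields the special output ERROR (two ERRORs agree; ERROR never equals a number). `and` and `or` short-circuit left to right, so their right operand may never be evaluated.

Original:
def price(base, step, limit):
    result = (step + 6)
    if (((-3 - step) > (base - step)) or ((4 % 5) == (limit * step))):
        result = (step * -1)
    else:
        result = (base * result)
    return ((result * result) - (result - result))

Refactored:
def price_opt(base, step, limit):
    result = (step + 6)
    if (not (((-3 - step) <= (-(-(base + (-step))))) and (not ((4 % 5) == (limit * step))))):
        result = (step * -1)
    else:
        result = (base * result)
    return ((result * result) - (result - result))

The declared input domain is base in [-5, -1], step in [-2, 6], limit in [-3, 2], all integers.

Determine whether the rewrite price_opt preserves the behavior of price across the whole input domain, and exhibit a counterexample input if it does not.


Although comparison usage differs; and arithmetic usage differs; and boolean connective usage differs, 270/270 inputs agree.
verdict: equivalent


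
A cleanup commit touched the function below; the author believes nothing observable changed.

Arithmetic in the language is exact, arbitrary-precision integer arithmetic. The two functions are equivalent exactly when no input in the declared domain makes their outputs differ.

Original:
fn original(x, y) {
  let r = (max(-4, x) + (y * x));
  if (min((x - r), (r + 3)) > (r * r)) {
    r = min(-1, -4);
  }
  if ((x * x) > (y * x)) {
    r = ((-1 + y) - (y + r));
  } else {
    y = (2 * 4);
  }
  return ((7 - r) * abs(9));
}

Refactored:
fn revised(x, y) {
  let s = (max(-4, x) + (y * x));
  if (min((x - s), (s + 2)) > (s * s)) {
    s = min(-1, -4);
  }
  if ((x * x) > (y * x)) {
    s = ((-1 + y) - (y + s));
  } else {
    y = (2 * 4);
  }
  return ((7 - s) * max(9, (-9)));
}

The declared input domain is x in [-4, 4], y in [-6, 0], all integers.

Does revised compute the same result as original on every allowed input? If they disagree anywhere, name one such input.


Try x=1, y=-2.
original: r = -1; (min((x - r), (r + 3)) > (r * r)) -> true; r = -4; ((x * x) > (y * x)) -> true; r = 3; return 36
revised: s = -1; (min((x - s), (s + 2)) > (s * s)) -> false; ((x * x) > (y * x)) -> true; s = 0; return 63
36 against 63: the behavior changed.
verdict: not equivalent; witness: x=1, y=-2


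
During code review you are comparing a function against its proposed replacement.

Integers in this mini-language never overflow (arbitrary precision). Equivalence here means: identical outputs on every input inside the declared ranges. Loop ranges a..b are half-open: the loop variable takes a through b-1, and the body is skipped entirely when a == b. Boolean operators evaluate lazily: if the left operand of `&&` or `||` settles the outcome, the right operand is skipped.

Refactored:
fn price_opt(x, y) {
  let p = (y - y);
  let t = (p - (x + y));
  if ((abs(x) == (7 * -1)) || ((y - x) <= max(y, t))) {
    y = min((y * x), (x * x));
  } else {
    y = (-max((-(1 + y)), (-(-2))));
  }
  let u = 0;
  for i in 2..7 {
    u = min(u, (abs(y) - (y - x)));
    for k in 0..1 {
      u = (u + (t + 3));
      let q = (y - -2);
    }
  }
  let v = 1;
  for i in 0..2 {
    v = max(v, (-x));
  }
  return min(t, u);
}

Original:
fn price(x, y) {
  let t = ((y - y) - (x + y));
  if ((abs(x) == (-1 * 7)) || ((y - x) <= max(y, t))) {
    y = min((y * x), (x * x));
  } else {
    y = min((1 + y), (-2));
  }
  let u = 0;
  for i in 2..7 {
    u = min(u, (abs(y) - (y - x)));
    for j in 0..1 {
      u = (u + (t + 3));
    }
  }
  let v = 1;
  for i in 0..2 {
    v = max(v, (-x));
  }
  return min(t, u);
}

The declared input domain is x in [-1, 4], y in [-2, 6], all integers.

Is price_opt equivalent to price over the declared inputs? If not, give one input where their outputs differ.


This is a faithful refactor — local variable names differ, and min/max/abs usage differs, and constant usage differs, and arithmetic usage differs, and statement counts differ, but the computed results match everywhere.
As a probe, take x=2, y=-1: price runs t becomes -1; next ((abs(x) == (-1 * 7)) || ((y - x) <= max(y, t))) evaluates to true; next y becomes -2; next u becomes 0; next at i=2:; next u becomes 0; next at j=0:; next u becomes 2; next at i=3:; next u becomes 2; next at j=0:; next u becomes 4; next at i=4:; next u becomes 4; next at j=0:; next u becomes 6; next at i=5:; next u becomes 6; next at j=0:; next u becomes 8; next at i=6:; next u becomes 6; next at j=0:; next u becomes 8; next v becomes 1; next at i=0:; next v becomes 1; next at i=1:; next v becomes 1; next final value -1; price_opt runs p becomes 0; next t becomes -1; next ((abs(x) == (7 * -1)) || ((y - x) <= max(y, t))) evaluates to true; next y becomes -2; next u becomes 0; next at i=2:; next u becomes 0; next at k=0:; next u becomes 2; next q becomes 0; next at i=3:; next u becomes 2; next at k=0:; next u becomes 4; next q becomes 0; next at i=4:; next u becomes 4; next at k=0:; next u becomes 6; next q becomes 0; next at i=5:; next u becomes 6; next at k=0:; next u becomes 8; next q becomes 0; next at i=6:; next u becomes 6; next at k=0:; next u becomes 8; next q becomes 0; next v becomes 1; next at i=0:; next v becomes 1; next at i=1:; next v becomes 1; next final value -1; both end at -1.
An exhaustive pass over the 54 declared inputs shows identical outputs.
verdict: equivalent


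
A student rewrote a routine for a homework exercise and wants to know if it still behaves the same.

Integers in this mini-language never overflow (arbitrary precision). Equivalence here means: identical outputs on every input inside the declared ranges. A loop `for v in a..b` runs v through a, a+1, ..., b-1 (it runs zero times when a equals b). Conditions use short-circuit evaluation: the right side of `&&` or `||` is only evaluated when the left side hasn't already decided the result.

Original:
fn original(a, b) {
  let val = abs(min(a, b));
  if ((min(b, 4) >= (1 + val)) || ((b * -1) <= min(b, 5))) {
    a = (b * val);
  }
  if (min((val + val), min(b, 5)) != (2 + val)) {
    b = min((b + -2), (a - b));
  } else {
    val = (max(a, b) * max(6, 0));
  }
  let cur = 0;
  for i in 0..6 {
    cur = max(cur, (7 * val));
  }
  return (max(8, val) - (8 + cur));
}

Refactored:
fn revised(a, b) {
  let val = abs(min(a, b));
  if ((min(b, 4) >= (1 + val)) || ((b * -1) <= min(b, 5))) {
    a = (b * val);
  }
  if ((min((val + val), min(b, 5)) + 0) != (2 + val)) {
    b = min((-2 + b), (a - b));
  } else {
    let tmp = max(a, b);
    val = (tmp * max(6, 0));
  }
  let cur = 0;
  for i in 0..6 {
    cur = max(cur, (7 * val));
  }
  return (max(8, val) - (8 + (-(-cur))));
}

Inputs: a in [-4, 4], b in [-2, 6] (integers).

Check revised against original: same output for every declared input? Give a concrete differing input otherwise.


Equivalent — the differences include arithmetic usage differs; also statement counts differ; also local variable names differ; also constant usage differs, yet no declared input distinguishes the two.
One worked example (a=0, b=-2) — original: val becomes 2; next ((min(b, 4) >= (1 + val)) || ((b * -1) <= min(b, 5))) evaluates to false; next (min((val + val), min(b, 5)) != (2 + val)) evaluates to true; next b becomes -4; next cur becomes 0; next at i=0:; next cur becomes 14; next at i=1:; next cur becomes 14; next at i=2:; next cur becomes 14; next at i=3:; next cur becomes 14; next at i=4:; next cur becomes 14; next at i=5:; next cur becomes 14; next final value -14; revised: val becomes 2; next ((min(b, 4) >= (1 + val)) || ((b * -1) <= min(b, 5))) evaluates to false; next ((min((val + val), min(b, 5)) + 0) != (2 + val)) evaluates to true; next b becomes -4; next cur becomes 0; next at i=0:; next cur becomes 14; next at i=1:; next cur becomes 14; next at i=2:; next cur becomes 14; next at i=3:; next cur becomes 14; next at i=4:; next cur becomes 14; next at i=5:; next cur becomes 14; next final value -14; agreement on -14.
An exhaustive pass over the 81 declared inputs shows identical outputs.
verdict: equivalent
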